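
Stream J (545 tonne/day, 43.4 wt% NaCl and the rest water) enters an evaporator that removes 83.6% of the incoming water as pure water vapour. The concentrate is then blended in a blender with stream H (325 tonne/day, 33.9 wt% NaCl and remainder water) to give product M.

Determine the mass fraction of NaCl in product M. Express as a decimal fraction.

0.5664

Vapour removed = 0.836×0.566×545 = 257.88 tonne/day; concentrate = 287.12 tonne/day.
NaCl reaching the mixer = 236.53 (from concentrate) + 325×0.339 = 346.71 tonne/day.
Product flow = 287.12 + 325 = 612.12 tonne/day; NaCl fraction = 0.5664.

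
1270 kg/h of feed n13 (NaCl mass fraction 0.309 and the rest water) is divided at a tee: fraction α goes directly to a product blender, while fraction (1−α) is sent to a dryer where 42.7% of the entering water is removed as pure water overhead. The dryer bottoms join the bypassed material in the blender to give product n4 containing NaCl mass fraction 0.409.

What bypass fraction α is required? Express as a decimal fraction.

0.171

All 1270×0.309 = 392.43 kg/h of NaCl reaches n4, so n4 = 392.43/0.409 = 959.49 kg/h and vapour = 310.51 kg/h.
The evaporator receives (1−α)·1270 of feed at 0.691 water and removes 0.427 of that water:
0.427×0.691×(1−α)×1270 = 310.51
(1−α) = 310.51/374.72 = 0.8286;  α = 0.1714.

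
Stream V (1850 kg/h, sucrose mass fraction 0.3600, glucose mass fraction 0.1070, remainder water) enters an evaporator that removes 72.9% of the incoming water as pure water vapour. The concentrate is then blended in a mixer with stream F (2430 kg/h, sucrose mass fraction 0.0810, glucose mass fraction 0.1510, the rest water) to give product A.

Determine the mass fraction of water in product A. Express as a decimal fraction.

0.5991

Vapour removed = 0.729×0.533×1850 = 718.83 kg/h; concentrate = 1131.2 kg/h.
water reaching the mixer = 267.22 (from concentrate) + 2430×0.768 = 2133.5 kg/h.
Product flow = 1131.2 + 2430 = 3561.2 kg/h; water fraction = 0.5991.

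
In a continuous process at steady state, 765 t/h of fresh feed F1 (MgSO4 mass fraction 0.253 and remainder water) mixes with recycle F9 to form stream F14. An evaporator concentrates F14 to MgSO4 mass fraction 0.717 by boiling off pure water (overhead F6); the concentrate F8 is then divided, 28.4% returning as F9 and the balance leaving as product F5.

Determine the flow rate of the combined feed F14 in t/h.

Overall MgSO4 balance (none leaves overhead): MgSO4 in fresh feed = MgSO4 in product, i.e. 765×0.253 = (1−0.284)·F8·0.717.
F8 = 193.55/(0.717×0.716) = 377.01 t/h.
Recycle F9 = 0.284×377.01 = 107.07 t/h.
Combined feed F14 = 765 + 107.07 = 872.07 t/h.

872.1 t/h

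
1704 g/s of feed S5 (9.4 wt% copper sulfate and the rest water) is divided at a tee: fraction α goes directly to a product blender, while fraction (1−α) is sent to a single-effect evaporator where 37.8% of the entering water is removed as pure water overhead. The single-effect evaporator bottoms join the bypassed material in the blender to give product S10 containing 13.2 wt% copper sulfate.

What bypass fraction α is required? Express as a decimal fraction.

0.159

All 1704×0.094 = 160.18 g/s of copper sulfate reaches S10, so S10 = 160.18/0.132 = 1213.5 g/s and vapour = 490.55 g/s.
The evaporator receives (1−α)·1704 of feed at 0.906 water and removes 0.378 of that water:
0.378×0.906×(1−α)×1704 = 490.55
(1−α) = 490.55/583.57 = 0.8406;  α = 0.1594.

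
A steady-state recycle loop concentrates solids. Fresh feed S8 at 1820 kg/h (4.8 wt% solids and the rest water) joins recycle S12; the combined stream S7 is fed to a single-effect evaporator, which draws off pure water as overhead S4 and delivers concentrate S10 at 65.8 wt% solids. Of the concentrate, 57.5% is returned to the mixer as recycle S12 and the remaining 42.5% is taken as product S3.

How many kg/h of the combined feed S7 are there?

Overall solids balance (none leaves overhead): solids in fresh feed = solids in product, i.e. 1820×0.048 = (1−0.575)·S10·0.658.
S10 = 87.36/(0.658×0.425) = 312.39 kg/h.
Recycle S12 = 0.575×312.39 = 179.62 kg/h.
Combined feed S7 = 1820 + 179.62 = 1999.6 kg/h.

2000 kg/h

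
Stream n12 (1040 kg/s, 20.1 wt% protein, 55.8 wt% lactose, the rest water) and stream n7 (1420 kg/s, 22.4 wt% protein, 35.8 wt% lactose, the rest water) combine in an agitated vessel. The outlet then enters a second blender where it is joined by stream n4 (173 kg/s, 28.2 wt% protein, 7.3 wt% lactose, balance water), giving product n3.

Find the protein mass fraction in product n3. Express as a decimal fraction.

Overall, product flow = 2633 kg/s.
protein in = 1040×0.201 + 1420×0.224 + 173×0.282 = 575.91 kg/s.
protein fraction in n3 = 0.219.

0.219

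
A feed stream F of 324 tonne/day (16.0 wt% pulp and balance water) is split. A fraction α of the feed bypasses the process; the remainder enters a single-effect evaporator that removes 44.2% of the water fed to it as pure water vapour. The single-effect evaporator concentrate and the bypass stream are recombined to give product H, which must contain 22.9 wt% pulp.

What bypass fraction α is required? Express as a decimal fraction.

0.188

All 324×0.160 = 51.84 tonne/day of pulp reaches H, so H = 51.84/0.229 = 226.38 tonne/day and vapour = 97.624 tonne/day.
The evaporator receives (1−α)·324 of feed at 0.840 water and removes 0.442 of that water:
0.442×0.840×(1−α)×324 = 97.624
(1−α) = 97.624/120.29 = 0.8115;  α = 0.1885.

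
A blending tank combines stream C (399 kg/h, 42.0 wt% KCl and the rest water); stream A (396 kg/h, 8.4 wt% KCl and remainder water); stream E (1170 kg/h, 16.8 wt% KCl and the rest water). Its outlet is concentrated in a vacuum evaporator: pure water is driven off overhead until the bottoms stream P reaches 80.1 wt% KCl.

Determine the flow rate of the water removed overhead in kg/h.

KCl entering = 399×0.420 + 396×0.084 + 1170×0.168 = 397.4 kg/h.
All KCl reports to P, so P = 397.4/0.801 = 496.13 kg/h.
Total feed = 1965 kg/h; overhead = 1965 − 496.13 = 1468.9 kg/h.

1469 kg/h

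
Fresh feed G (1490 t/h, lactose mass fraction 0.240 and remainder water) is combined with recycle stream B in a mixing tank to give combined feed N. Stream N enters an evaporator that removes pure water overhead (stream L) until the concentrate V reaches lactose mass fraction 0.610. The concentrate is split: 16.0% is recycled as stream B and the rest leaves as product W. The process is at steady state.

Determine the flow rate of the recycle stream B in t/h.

111.7 t/h

Overall lactose balance (none leaves overhead): lactose in fresh feed = lactose in product, i.e. 1490×0.240 = (1−0.160)·V·0.610.
V = 357.6/(0.610×0.840) = 697.89 t/h.
Recycle B = 0.160×697.89 = 111.66 t/h.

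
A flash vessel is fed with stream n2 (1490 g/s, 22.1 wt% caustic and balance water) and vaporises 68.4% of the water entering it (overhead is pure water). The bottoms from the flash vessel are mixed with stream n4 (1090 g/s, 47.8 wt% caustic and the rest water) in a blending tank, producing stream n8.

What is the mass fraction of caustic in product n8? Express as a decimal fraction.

Vapour removed = 0.684×0.779×1490 = 793.93 g/s; concentrate = 696.07 g/s.
caustic reaching the mixer = 329.29 (from concentrate) + 1090×0.478 = 850.31 g/s.
Product flow = 696.07 + 1090 = 1786.1 g/s; caustic fraction = 0.476.

0.476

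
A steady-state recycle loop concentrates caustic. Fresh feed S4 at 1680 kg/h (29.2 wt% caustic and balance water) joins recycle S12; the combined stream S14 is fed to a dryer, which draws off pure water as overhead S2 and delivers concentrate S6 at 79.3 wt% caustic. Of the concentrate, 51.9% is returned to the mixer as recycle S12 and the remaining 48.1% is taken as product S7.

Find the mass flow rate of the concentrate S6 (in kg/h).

1286 kg/h

Overall caustic balance (none leaves overhead): caustic in fresh feed = caustic in product, i.e. 1680×0.292 = (1−0.519)·S6·0.793.
S6 = 490.56/(0.793×0.481) = 1286.1 kg/h.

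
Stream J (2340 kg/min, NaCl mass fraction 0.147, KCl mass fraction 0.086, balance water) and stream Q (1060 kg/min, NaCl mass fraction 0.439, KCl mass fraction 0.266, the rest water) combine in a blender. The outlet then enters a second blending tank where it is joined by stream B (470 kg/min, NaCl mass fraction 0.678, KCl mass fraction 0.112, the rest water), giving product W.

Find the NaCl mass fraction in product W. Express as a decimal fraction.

Overall, product flow = 3870 kg/min.
NaCl in = 2340×0.147 + 1060×0.439 + 470×0.678 = 1128 kg/min.
NaCl fraction in W = 0.291.

0.291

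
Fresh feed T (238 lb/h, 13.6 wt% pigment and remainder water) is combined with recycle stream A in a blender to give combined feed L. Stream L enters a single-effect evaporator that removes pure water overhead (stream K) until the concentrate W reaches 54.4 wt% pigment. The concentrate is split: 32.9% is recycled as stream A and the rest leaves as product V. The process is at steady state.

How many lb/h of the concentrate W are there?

Overall pigment balance (none leaves overhead): pigment in fresh feed = pigment in product, i.e. 238×0.136 = (1−0.329)·W·0.544.
W = 32.368/(0.544×0.671) = 88.674 lb/h.

88.67 lb/h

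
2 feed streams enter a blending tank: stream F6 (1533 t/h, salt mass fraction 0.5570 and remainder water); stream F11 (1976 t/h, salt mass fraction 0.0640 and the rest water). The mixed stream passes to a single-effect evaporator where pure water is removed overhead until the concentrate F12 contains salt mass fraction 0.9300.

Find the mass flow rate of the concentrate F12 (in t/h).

salt entering = 1533×0.557 + 1976×0.064 = 980.35 t/h.
All salt reports to F12, so F12 = 980.35/0.930 = 1054.1 t/h.

1054 t/h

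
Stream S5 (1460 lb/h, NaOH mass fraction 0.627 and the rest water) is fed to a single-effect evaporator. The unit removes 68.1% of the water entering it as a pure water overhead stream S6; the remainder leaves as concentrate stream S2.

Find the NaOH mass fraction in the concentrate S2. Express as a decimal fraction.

NaOH is not removed: 1460×0.627 = 915.42 lb/h of NaOH enters S2.
water entering = 1460×0.373 = 544.58 lb/h; overhead removed = 0.681×544.58 = 370.86 lb/h.
Concentrate = 1460 − 370.86 = 1089.1 lb/h.
Mass fraction = 915.42/1089.1 = 0.840.

0.840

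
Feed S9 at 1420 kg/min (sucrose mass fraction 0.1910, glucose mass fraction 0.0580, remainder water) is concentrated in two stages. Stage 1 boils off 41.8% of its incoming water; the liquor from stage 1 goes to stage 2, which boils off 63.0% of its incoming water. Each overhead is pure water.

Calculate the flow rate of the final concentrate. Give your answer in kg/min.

583.2 kg/min

water in feed = 1420×0.751 = 1066.4 kg/min.
After stage 1: water left = (1−0.418)×1066.4 = 620.66; stream total = 974.24 kg/min.
After stage 2: water left = (1−0.630)×620.66 = 229.64; final concentrate = 583.22 kg/min.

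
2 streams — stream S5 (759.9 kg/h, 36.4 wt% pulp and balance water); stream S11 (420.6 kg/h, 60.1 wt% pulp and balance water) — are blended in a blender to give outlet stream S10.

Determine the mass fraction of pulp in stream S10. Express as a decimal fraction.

Total flow out = 759.9 + 420.6 = 1180.5 kg/h.
pulp in = 759.9×0.364 + 420.6×0.601 = 529.38 kg/h.
pulp mass fraction in S10 = 529.38/1180.5 = 0.448.

0.448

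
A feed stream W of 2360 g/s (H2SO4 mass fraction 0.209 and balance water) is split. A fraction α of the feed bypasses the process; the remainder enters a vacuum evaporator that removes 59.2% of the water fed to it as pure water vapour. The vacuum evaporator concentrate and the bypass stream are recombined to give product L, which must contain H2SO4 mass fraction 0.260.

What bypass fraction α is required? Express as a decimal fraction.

All 2360×0.209 = 493.24 g/s of H2SO4 reaches L, so L = 493.24/0.260 = 1897.1 g/s and vapour = 462.92 g/s.
The evaporator receives (1−α)·2360 of feed at 0.791 water and removes 0.592 of that water:
0.592×0.791×(1−α)×2360 = 462.92
(1−α) = 462.92/1105.1 = 0.4189;  α = 0.5811.

0.581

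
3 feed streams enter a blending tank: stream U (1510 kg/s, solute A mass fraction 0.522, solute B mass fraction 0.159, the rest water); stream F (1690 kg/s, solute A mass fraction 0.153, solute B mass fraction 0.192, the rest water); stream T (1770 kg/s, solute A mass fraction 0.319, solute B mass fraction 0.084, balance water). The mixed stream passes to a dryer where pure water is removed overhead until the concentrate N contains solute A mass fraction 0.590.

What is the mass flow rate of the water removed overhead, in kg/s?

2239 kg/s

solute A entering = 1510×0.522 + 1690×0.153 + 1770×0.319 = 1611.4 kg/s.
All solute A reports to N, so N = 1611.4/0.590 = 2731.2 kg/s.
Total feed = 4970 kg/s; overhead = 4970 − 2731.2 = 2238.8 kg/s.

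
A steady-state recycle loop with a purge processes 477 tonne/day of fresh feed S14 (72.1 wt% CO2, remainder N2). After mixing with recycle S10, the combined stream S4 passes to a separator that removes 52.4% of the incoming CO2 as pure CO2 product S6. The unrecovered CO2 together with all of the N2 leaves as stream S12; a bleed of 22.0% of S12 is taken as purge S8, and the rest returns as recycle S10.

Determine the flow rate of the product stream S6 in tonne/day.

286.6 tonne/day

CO2 in S4: m_A = 477×0.721 + (1−0.220)·(1−0.524)·m_A, so m_A = 343.92/0.6287 = 547.01 tonne/day.
Product S6 = 0.524×547.01 = 286.63 tonne/day.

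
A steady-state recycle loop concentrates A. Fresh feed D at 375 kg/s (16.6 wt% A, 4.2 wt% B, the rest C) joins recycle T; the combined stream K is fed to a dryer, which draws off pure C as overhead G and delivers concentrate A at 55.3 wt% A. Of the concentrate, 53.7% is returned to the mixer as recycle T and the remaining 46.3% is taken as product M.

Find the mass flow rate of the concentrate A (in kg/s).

Overall A balance (none leaves overhead): A in fresh feed = A in product, i.e. 375×0.166 = (1−0.537)·A·0.553.
A = 62.25/(0.553×0.463) = 243.13 kg/s.

243.1 kg/s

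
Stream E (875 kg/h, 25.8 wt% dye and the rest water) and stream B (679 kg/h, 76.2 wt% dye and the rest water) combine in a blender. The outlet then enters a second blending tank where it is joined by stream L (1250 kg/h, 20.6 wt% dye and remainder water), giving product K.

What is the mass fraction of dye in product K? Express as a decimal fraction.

0.357

Overall, product flow = 2804 kg/h.
dye in = 875×0.258 + 679×0.762 + 1250×0.206 = 1000.6 kg/h.
dye fraction in K = 0.357.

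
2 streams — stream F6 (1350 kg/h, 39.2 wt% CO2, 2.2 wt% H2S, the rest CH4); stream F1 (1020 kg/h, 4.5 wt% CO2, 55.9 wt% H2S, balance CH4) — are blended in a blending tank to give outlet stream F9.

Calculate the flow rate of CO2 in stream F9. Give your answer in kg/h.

575.1 kg/h

CO2 out = CO2 in = 1350×0.392 + 1020×0.045 = 575.1 kg/h.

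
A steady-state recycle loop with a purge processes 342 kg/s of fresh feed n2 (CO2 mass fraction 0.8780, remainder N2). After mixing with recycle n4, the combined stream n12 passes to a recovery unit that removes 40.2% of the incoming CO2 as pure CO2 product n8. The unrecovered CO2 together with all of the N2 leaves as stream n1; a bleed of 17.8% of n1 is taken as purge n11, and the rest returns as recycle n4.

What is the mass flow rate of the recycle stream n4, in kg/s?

N2 enters only via n2 and leaves only via the purge: 342×0.122 = 0.178×(N2 in n1), and the recovery unit passes all N2, so N2 in n12 = N2 in n1 = 234.4 kg/s.
CO2 in n12: m_A = 342×0.878 + (1−0.178)·(1−0.402)·m_A, so m_A = 300.28/0.5084 = 590.58 kg/s.
n1 = (1−0.402)×590.58 + 234.4 = 587.57 kg/s.
Recycle n4 = (1−0.178)×587.57 = 482.98 kg/s.

483 kg/s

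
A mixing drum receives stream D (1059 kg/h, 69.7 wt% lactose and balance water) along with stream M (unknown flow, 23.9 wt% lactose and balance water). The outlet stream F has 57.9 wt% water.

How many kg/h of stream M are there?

Let M be the unknown flow. Total out = 1059 + M.
water balance: 320.88 + 0.761·M = 0.579·(1059 + M)
(0.761 − 0.579)·M = 0.579×1059 − 320.88 = 292.28
M = 292.28 / 0.182 = 1606 kg/h

1606 kg/h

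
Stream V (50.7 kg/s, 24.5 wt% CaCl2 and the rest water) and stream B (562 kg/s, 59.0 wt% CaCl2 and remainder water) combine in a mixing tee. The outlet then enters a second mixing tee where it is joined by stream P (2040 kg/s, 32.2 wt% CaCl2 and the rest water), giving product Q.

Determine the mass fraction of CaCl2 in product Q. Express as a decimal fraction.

0.3773

Overall, product flow = 2652.7 kg/s.
CaCl2 in = 50.7×0.245 + 562×0.590 + 2040×0.322 = 1000.9 kg/s.
CaCl2 fraction in Q = 0.3773.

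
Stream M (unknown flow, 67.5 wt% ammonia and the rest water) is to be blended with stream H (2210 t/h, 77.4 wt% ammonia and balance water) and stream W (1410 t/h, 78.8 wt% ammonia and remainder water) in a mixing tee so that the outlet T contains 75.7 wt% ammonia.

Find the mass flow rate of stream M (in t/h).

991.2 t/h

Let M be the unknown flow. Total out = 3620 + M.
ammonia balance: 2821.6 + 0.675·M = 0.757·(3620 + M)
(0.675 − 0.757)·M = 0.757×3620 − 2821.6 = -81.28
M = -81.28 / -0.082 = 991.22 t/h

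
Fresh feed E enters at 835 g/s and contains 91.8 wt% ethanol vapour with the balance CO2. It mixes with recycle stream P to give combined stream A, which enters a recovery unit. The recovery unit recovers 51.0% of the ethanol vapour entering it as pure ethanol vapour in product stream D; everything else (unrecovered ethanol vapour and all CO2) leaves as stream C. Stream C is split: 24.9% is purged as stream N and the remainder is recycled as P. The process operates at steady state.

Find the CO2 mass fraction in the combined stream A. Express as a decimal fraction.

0.185

CO2 enters only via E and leaves only via the purge: 835×0.082 = 0.249×(CO2 in C), and the recovery unit passes all CO2, so CO2 in A = CO2 in C = 274.98 g/s.
ethanol vapour in A: m_A = 835×0.918 + (1−0.249)·(1−0.510)·m_A, so m_A = 766.53/0.6320 = 1212.8 g/s.
A = 1212.8 + 274.98 = 1487.8 g/s.
CO2 fraction in A = 274.98/1487.8 = 0.185.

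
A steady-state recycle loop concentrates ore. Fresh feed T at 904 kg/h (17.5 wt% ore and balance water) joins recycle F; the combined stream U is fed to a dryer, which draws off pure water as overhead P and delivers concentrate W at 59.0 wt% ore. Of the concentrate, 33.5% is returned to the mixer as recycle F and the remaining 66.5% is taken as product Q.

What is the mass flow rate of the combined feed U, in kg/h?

Overall ore balance (none leaves overhead): ore in fresh feed = ore in product, i.e. 904×0.175 = (1−0.335)·W·0.590.
W = 158.2/(0.590×0.665) = 403.21 kg/h.
Recycle F = 0.335×403.21 = 135.08 kg/h.
Combined feed U = 904 + 135.08 = 1039.1 kg/h.

1039 kg/h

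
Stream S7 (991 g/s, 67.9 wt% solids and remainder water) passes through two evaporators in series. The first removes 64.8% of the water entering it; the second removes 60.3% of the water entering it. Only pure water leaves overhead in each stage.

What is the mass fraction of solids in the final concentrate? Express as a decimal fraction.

0.9380

water in feed = 991×0.321 = 318.11 g/s.
After stage 1: water left = (1−0.648)×318.11 = 111.98; stream total = 784.86 g/s.
After stage 2: water left = (1−0.603)×111.98 = 44.454; final concentrate = 717.34 g/s.
solids fraction = 672.89/717.34 = 0.9380.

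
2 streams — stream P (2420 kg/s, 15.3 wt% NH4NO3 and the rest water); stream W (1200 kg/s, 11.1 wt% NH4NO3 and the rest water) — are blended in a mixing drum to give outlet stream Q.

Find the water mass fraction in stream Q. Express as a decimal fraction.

0.8609

Total flow out = 2420 + 1200 = 3620 kg/s.
water in = 2420×0.847 + 1200×0.889 = 3116.5 kg/s.
water mass fraction in Q = 3116.5/3620 = 0.8609.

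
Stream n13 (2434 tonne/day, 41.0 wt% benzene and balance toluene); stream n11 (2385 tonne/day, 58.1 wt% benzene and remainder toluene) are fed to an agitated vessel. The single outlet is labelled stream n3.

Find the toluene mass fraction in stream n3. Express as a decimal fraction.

Total flow out = 2434 + 2385 = 4819 tonne/day.
toluene in = 2434×0.590 + 2385×0.419 = 2435.4 tonne/day.
toluene mass fraction in n3 = 2435.4/4819 = 0.505.

0.505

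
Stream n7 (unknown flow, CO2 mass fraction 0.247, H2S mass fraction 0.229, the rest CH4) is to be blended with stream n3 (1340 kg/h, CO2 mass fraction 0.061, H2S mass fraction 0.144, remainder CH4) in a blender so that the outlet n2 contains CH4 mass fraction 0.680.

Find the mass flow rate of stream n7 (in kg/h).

987.8 kg/h

Let n7 be the unknown flow. Total out = 1340 + n7.
CH4 balance: 1065.3 + 0.524·n7 = 0.680·(1340 + n7)
(0.524 − 0.680)·n7 = 0.680×1340 − 1065.3 = -154.1
n7 = -154.1 / -0.156 = 987.82 kg/h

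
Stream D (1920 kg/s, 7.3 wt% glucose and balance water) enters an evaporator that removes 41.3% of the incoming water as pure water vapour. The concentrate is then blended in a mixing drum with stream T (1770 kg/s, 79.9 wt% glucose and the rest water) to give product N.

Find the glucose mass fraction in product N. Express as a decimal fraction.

Vapour removed = 0.413×0.927×1920 = 735.07 kg/s; concentrate = 1184.9 kg/s.
glucose reaching the mixer = 140.16 (from concentrate) + 1770×0.799 = 1554.4 kg/s.
Product flow = 1184.9 + 1770 = 2954.9 kg/s; glucose fraction = 0.5260.

0.5260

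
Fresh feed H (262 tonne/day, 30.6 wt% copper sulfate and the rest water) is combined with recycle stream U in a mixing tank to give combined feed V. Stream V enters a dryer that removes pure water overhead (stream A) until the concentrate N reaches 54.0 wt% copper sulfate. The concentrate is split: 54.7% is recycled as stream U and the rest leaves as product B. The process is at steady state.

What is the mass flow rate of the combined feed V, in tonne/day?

Overall copper sulfate balance (none leaves overhead): copper sulfate in fresh feed = copper sulfate in product, i.e. 262×0.306 = (1−0.547)·N·0.540.
N = 80.172/(0.540×0.453) = 327.74 tonne/day.
Recycle U = 0.547×327.74 = 179.27 tonne/day.
Combined feed V = 262 + 179.27 = 441.27 tonne/day.

441.3 tonne/day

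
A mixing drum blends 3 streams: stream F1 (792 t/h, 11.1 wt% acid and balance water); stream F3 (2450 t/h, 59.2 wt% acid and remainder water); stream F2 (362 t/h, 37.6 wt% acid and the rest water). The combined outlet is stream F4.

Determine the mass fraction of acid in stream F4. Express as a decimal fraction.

Total flow out = 792 + 2450 + 362 = 3604 t/h.
acid in = 792×0.111 + 2450×0.592 + 362×0.376 = 1674.4 t/h.
acid mass fraction in F4 = 1674.4/3604 = 0.4646.

0.4646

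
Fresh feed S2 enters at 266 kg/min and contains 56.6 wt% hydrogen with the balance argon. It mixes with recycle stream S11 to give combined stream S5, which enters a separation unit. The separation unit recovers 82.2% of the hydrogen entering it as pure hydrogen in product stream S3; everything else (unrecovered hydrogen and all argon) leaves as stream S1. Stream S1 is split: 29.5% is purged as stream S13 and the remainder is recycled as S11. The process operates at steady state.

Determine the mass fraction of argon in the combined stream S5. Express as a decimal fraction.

0.694

argon enters only via S2 and leaves only via the purge: 266×0.434 = 0.295×(argon in S1), and the separation unit passes all argon, so argon in S5 = argon in S1 = 391.34 kg/min.
hydrogen in S5: m_A = 266×0.566 + (1−0.295)·(1−0.822)·m_A, so m_A = 150.56/0.8745 = 172.16 kg/min.
S5 = 172.16 + 391.34 = 563.5 kg/min.
argon fraction in S5 = 391.34/563.5 = 0.694.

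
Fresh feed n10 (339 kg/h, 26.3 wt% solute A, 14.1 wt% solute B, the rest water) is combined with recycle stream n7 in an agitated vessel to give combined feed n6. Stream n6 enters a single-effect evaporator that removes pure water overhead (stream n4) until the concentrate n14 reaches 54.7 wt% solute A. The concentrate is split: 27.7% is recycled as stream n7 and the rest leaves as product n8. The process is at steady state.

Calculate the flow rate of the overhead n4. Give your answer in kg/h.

Overall solute A balance (none leaves overhead): solute A in fresh feed = solute A in product, i.e. 339×0.263 = (1−0.277)·n14·0.547.
n14 = 89.157/(0.547×0.723) = 225.44 kg/h.
Recycle n7 = 0.277×225.44 = 62.447 kg/h.
Combined feed n6 = 339 + 62.447 = 401.45 kg/h.
Overhead n4 = n6 − n14 = 401.45 − 225.44 = 176.01 kg/h.

176 kg/h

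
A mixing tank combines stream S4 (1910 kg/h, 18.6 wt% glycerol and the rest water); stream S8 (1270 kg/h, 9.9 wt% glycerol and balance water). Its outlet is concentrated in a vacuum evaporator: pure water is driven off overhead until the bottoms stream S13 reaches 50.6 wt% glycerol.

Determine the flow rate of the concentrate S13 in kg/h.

glycerol entering = 1910×0.186 + 1270×0.099 = 480.99 kg/h.
All glycerol reports to S13, so S13 = 480.99/0.506 = 950.57 kg/h.

950.6 kg/h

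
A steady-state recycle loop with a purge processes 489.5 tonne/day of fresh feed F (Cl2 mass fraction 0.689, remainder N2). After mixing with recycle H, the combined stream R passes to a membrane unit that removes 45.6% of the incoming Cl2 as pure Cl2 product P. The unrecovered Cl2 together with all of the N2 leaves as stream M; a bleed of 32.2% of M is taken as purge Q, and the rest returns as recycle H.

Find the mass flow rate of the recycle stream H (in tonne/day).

N2 enters only via F and leaves only via the purge: 489.5×0.311 = 0.322×(N2 in M), and the membrane unit passes all N2, so N2 in R = N2 in M = 472.78 tonne/day.
Cl2 in R: m_A = 489.5×0.689 + (1−0.322)·(1−0.456)·m_A, so m_A = 337.27/0.6312 = 534.35 tonne/day.
M = (1−0.456)×534.35 + 472.78 = 763.47 tonne/day.
Recycle H = (1−0.322)×763.47 = 517.63 tonne/day.

517.6 tonne/day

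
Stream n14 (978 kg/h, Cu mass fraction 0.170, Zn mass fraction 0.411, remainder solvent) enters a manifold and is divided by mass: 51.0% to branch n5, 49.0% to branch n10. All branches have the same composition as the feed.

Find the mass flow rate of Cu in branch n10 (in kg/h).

Branch n10 total = 0.490×978 = 479.22 kg/h.
Cu in n10 = 0.170×479.22 = 81.467 kg/h.

81.47 kg/h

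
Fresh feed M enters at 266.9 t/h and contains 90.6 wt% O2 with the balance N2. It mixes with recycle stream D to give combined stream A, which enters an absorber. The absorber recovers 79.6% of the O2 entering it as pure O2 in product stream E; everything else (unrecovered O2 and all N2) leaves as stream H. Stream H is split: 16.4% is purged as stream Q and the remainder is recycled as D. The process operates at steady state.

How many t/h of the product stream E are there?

O2 in A: m_A = 266.9×0.906 + (1−0.164)·(1−0.796)·m_A, so m_A = 241.81/0.8295 = 291.53 t/h.
Product E = 0.796×291.53 = 232.06 t/h.

232.1 t/h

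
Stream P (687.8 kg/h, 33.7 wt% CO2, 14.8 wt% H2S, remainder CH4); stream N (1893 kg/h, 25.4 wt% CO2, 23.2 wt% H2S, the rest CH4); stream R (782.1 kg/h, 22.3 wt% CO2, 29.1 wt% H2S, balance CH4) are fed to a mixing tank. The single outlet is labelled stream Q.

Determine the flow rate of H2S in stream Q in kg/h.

768.6 kg/h

H2S out = H2S in = 687.8×0.148 + 1893×0.232 + 782.1×0.291 = 768.56 kg/h.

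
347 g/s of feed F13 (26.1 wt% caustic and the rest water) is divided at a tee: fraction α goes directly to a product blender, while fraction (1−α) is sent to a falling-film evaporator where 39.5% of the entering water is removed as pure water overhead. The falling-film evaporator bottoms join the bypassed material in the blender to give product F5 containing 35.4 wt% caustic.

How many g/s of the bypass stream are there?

All 347×0.261 = 90.567 g/s of caustic reaches F5, so F5 = 90.567/0.354 = 255.84 g/s and vapour = 91.161 g/s.
The evaporator receives (1−α)·347 of feed at 0.739 water and removes 0.395 of that water:
0.395×0.739×(1−α)×347 = 91.161
(1−α) = 91.161/101.29 = 0.9000;  α = 0.1000.
Bypass flow = 0.1000×347 = 34.703 g/s.

34.7 g/s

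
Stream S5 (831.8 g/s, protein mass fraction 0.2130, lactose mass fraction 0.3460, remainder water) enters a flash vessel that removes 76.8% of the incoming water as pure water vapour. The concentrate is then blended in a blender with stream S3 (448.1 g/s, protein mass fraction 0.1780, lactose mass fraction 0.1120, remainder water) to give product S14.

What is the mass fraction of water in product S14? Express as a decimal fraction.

Vapour removed = 0.768×0.441×831.8 = 281.72 g/s; concentrate = 550.08 g/s.
water reaching the mixer = 85.103 (from concentrate) + 448.1×0.710 = 403.25 g/s.
Product flow = 550.08 + 448.1 = 998.18 g/s; water fraction = 0.4040.

0.4040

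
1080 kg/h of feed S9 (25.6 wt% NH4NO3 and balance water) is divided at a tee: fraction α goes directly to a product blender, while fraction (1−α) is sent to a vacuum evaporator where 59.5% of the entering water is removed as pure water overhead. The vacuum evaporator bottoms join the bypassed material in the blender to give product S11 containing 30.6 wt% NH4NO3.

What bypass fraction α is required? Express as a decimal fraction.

All 1080×0.256 = 276.48 kg/h of NH4NO3 reaches S11, so S11 = 276.48/0.306 = 903.53 kg/h and vapour = 176.47 kg/h.
The evaporator receives (1−α)·1080 of feed at 0.744 water and removes 0.595 of that water:
0.595×0.744×(1−α)×1080 = 176.47
(1−α) = 176.47/478.09 = 0.3691;  α = 0.6309.

0.631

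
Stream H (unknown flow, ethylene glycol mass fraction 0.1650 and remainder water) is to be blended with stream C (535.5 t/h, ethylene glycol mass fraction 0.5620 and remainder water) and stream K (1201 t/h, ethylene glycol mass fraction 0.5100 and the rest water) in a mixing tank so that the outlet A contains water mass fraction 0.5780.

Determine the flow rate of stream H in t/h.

702.9 t/h

Let H be the unknown flow. Total out = 1736.5 + H.
water balance: 823.04 + 0.835·H = 0.578·(1736.5 + H)
(0.835 − 0.578)·H = 0.578×1736.5 − 823.04 = 180.66
H = 180.66 / 0.257 = 702.95 t/h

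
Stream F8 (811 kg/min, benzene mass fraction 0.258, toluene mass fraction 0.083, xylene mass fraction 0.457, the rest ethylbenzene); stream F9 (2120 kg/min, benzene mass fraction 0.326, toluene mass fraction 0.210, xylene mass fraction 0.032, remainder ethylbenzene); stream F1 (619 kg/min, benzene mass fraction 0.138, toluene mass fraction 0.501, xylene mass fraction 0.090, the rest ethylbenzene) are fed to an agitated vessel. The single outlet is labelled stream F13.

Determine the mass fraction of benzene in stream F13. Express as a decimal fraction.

0.278

Total flow out = 811 + 2120 + 619 = 3550 kg/min.
benzene in = 811×0.258 + 2120×0.326 + 619×0.138 = 985.78 kg/min.
benzene mass fraction in F13 = 985.78/3550 = 0.278.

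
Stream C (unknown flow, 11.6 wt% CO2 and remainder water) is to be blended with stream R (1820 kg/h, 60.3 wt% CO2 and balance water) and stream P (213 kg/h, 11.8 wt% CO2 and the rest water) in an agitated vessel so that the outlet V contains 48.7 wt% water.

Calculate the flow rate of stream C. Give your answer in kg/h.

Let C be the unknown flow. Total out = 2033 + C.
water balance: 910.41 + 0.884·C = 0.487·(2033 + C)
(0.884 − 0.487)·C = 0.487×2033 − 910.41 = 79.665
C = 79.665 / 0.397 = 200.67 kg/h

200.7 kg/h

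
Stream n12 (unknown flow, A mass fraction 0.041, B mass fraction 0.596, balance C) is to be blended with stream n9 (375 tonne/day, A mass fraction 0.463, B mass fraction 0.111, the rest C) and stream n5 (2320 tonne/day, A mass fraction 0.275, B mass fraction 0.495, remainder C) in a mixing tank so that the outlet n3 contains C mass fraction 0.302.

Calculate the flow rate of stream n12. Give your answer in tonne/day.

Let n12 be the unknown flow. Total out = 2695 + n12.
C balance: 693.35 + 0.363·n12 = 0.302·(2695 + n12)
(0.363 − 0.302)·n12 = 0.302×2695 − 693.35 = 120.54
n12 = 120.54 / 0.061 = 1976.1 tonne/day

1976 tonne/day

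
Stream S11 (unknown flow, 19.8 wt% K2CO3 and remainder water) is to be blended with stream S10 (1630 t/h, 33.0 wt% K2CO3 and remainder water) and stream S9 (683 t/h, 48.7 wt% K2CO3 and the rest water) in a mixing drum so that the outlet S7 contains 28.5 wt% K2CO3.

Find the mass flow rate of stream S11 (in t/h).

2429 t/h

Let S11 be the unknown flow. Total out = 2313 + S11.
K2CO3 balance: 870.52 + 0.198·S11 = 0.285·(2313 + S11)
(0.198 − 0.285)·S11 = 0.285×2313 − 870.52 = -211.32
S11 = -211.32 / -0.087 = 2428.9 t/h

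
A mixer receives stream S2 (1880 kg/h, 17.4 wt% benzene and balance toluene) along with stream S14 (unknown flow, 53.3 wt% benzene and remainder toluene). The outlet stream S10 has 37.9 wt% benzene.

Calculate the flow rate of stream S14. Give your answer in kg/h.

Let S14 be the unknown flow. Total out = 1880 + S14.
benzene balance: 327.12 + 0.533·S14 = 0.379·(1880 + S14)
(0.533 − 0.379)·S14 = 0.379×1880 − 327.12 = 385.4
S14 = 385.4 / 0.154 = 2502.6 kg/h

2503 kg/h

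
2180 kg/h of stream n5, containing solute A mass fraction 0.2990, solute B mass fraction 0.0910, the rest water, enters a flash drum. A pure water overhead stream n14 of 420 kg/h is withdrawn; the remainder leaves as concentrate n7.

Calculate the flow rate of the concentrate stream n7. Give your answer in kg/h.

Concentrate = 2180 − 420 = 1760 kg/h.

1760 kg/h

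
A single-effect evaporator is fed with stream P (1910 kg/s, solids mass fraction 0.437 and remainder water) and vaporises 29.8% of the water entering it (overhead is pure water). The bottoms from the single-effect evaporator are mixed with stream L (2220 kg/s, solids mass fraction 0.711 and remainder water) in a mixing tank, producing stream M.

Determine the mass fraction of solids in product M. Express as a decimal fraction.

0.633

Vapour removed = 0.298×0.563×1910 = 320.45 kg/s; concentrate = 1589.6 kg/s.
solids reaching the mixer = 834.67 (from concentrate) + 2220×0.711 = 2413.1 kg/s.
Product flow = 1589.6 + 2220 = 3809.6 kg/s; solids fraction = 0.633.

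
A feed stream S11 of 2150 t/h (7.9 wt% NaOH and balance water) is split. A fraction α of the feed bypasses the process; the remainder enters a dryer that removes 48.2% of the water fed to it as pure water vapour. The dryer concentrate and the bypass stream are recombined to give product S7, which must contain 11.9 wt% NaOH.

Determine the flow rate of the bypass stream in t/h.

All 2150×0.079 = 169.85 t/h of NaOH reaches S7, so S7 = 169.85/0.119 = 1427.3 t/h and vapour = 722.69 t/h.
The evaporator receives (1−α)·2150 of feed at 0.921 water and removes 0.482 of that water:
0.482×0.921×(1−α)×2150 = 722.69
(1−α) = 722.69/954.43 = 0.7572;  α = 0.2428.
Bypass flow = 0.2428×2150 = 522.04 t/h.

522 t/h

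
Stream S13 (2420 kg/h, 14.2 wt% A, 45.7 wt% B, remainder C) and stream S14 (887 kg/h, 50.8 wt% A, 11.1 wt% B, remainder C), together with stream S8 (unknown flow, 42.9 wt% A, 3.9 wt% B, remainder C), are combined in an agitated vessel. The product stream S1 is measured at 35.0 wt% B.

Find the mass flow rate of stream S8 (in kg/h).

Let S8 be the unknown flow. Total out = 3307 + S8.
B balance: 1204.4 + 0.039·S8 = 0.350·(3307 + S8)
(0.039 − 0.350)·S8 = 0.350×3307 − 1204.4 = -46.947
S8 = -46.947 / -0.311 = 150.95 kg/h

151 kg/h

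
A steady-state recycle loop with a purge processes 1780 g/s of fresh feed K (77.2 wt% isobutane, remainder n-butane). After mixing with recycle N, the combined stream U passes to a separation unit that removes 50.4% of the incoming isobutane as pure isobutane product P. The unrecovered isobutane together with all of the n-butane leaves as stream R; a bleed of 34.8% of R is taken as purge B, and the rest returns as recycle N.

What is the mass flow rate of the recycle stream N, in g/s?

1417 g/s

n-butane enters only via K and leaves only via the purge: 1780×0.228 = 0.348×(n-butane in R), and the separation unit passes all n-butane, so n-butane in U = n-butane in R = 1166.2 g/s.
isobutane in U: m_A = 1780×0.772 + (1−0.348)·(1−0.504)·m_A, so m_A = 1374.2/0.6766 = 2031 g/s.
R = (1−0.504)×2031 + 1166.2 = 2173.6 g/s.
Recycle N = (1−0.348)×2173.6 = 1417.2 g/s.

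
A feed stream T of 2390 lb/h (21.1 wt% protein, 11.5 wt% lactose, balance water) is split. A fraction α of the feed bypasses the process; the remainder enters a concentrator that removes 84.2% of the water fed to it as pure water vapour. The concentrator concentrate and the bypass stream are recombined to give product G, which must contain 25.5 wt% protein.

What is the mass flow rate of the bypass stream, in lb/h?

All 2390×0.211 = 504.29 lb/h of protein reaches G, so G = 504.29/0.255 = 1977.6 lb/h and vapour = 412.39 lb/h.
The evaporator receives (1−α)·2390 of feed at 0.674 water and removes 0.842 of that water:
0.842×0.674×(1−α)×2390 = 412.39
(1−α) = 412.39/1356.3 = 0.3040;  α = 0.6960.
Bypass flow = 0.6960×2390 = 1663.3 lb/h.

1663 lb/h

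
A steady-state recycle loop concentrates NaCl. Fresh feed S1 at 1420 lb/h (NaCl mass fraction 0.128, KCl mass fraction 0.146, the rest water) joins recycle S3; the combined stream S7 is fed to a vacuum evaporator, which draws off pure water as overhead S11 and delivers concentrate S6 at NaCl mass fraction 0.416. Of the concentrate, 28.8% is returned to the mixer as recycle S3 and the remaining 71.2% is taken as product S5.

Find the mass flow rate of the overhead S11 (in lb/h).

Overall NaCl balance (none leaves overhead): NaCl in fresh feed = NaCl in product, i.e. 1420×0.128 = (1−0.288)·S6·0.416.
S6 = 181.76/(0.416×0.712) = 613.66 lb/h.
Recycle S3 = 0.288×613.66 = 176.73 lb/h.
Combined feed S7 = 1420 + 176.73 = 1596.7 lb/h.
Overhead S11 = S7 − S6 = 1596.7 − 613.66 = 983.08 lb/h.

983.1 lb/h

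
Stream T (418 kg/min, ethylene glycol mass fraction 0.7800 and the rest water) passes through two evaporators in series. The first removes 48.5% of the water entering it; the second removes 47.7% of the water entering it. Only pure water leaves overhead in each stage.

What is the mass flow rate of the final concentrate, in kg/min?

350.8 kg/min

water in feed = 418×0.220 = 91.96 kg/min.
After stage 1: water left = (1−0.485)×91.96 = 47.359; stream total = 373.4 kg/min.
After stage 2: water left = (1−0.477)×47.359 = 24.769; final concentrate = 350.81 kg/min.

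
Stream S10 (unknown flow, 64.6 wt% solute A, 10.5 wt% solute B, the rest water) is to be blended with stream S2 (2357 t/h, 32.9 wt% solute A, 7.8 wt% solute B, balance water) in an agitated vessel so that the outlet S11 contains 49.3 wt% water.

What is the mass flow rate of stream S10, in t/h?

966 t/h

Let S10 be the unknown flow. Total out = 2357 + S10.
water balance: 1397.7 + 0.249·S10 = 0.493·(2357 + S10)
(0.249 − 0.493)·S10 = 0.493×2357 − 1397.7 = -235.7
S10 = -235.7 / -0.244 = 965.98 t/h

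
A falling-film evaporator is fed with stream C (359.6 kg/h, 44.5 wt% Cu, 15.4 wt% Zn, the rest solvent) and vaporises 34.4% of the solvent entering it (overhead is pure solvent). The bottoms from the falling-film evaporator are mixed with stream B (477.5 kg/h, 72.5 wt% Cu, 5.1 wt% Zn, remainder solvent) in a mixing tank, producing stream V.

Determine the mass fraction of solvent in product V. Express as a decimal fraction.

0.256

Vapour removed = 0.344×0.401×359.6 = 49.605 kg/h; concentrate = 310 kg/h.
solvent reaching the mixer = 94.595 (from concentrate) + 477.5×0.224 = 201.55 kg/h.
Product flow = 310 + 477.5 = 787.5 kg/h; solvent fraction = 0.256.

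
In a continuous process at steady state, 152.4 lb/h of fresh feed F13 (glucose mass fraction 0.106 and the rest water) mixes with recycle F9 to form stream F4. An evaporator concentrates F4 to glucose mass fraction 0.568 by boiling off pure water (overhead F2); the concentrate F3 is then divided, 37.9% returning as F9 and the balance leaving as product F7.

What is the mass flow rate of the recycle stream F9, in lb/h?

17.36 lb/h

Overall glucose balance (none leaves overhead): glucose in fresh feed = glucose in product, i.e. 152.4×0.106 = (1−0.379)·F3·0.568.
F3 = 16.154/(0.568×0.621) = 45.798 lb/h.
Recycle F9 = 0.379×45.798 = 17.358 lb/h.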